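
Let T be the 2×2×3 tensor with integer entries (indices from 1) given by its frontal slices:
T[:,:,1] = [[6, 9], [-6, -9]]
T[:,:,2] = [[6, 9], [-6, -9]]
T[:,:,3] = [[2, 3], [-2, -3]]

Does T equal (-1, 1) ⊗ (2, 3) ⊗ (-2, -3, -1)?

Reconstruct entry (1,1,1) from the claimed factors: Σₗ aₗ[1]bₗ[1]cₗ[1] = (-1)·(2)·(-2) = 4, but T[1,1,1] = 6. The claim is false.

No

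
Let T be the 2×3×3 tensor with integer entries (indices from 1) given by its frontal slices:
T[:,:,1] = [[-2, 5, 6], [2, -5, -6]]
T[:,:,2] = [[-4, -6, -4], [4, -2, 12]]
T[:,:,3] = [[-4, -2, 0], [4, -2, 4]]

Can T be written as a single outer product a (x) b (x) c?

No

The mode-2 unfolding of T (rows indexed by j, columns by (i,k) = (1,1), (1,2), (1,3), (2,1), (2,2), (2,3)) is [[-2, -4, -4, 2, 4, 4], [5, -6, -2, -5, -2, -2], [6, -4, 0, -6, 12, 4]].
There the 3×3 minor on rows j ∈ {1, 2, 3}, columns (i,k) ∈ {(1,1), (1,2), (2,2)} is det [[-2, -4, 4], [5, -6, -2], [6, -4, 12]] = 512 ≠ 0, so this unfolding has rank ≥ 3; CP rank is at least every unfolding rank, so rank(T) ≥ 3.
In particular rank(T) ≥ 3 > 1, so T is not rank-1.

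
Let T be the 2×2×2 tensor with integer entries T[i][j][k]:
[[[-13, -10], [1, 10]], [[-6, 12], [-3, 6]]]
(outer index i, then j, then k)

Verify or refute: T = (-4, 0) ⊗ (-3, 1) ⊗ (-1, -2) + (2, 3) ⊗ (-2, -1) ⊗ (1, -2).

No

Reconstruct entry (0,0,0) from the claimed factors: Σₗ aₗ[0]bₗ[0]cₗ[0] = (-4)·(-3)·(-1) + (2)·(-2)·(1) = -16, but T[0,0,0] = -13. The claim is false.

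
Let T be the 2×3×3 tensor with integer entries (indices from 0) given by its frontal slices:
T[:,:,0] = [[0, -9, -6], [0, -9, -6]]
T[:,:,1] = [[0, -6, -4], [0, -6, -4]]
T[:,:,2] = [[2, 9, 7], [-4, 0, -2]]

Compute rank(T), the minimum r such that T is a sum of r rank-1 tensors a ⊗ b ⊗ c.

Lower bound: the mode-3 unfolding of T (rows indexed by k, columns by (i,j) = (0,0), (0,1), (0,2), (1,0), (1,1), (1,2)) is [[0, -9, -6, 0, -9, -6], [0, -6, -4, 0, -6, -4], [2, 9, 7, -4, 0, -2]].
There the 2×2 minor on rows k ∈ {0, 2}, columns (i,j) ∈ {(0,0), (0,1)} is det [[0, -9], [2, 9]] = 18 ≠ 0, so this unfolding has rank ≥ 2; CP rank is at least every unfolding rank, so rank(T) ≥ 2. (This is only a lower bound: in general the CP rank may exceed every unfolding rank, so we still need to exhibit 2 rank-1 terms summing to T.)
Upper bound — finding two terms. Write S_k = T[:,:,k] for the frontal slices: S₀ = [[0, -9, -6], [0, -9, -6]], S₁ = [[0, -6, -4], [0, -6, -4]], S₂ = [[2, 9, 7], [-4, 0, -2]].
If T = a₁ ⊗ b₁ ⊗ c₁ + a₂ ⊗ b₂ ⊗ c₂ then each S_k = c₁[k]·a₁b₁ᵀ + c₂[k]·a₂b₂ᵀ. S₀ and S₂ are linearly independent, so a₁b₁ᵀ and a₂b₂ᵀ must span the same plane of matrices: they are the rank-1 matrices of the form x·S₀ + y·S₂.
The 2×2 minor of x·S₀ + y·S₂ on rows {0,1}, columns {0,1} is −54·xy + 36·y² = (-18)·(3·x − 2·y)(y), vanishing at (x:y) = (2:3) and (1:0).
M₁ = 2·S₀ + 3·S₂ = [[6, 9, 9], [-12, -18, -18]] = 3·[1, -2][2, 3, 3]ᵀ and M₂ = S₀ = [[0, -9, -6], [0, -9, -6]] = (-3)·[1, 1][0, 3, 2]ᵀ, so take a₁ = [1, -2], b₁ = [2, 3, 3], a₂ = [1, 1], b₂ = [0, 3, 2].
Each slice is an integer combination of E₁ = a₁b₁ᵀ and E₂ = a₂b₂ᵀ: S₀ = −3·E₂, S₁ = −2·E₂, S₂ = E₁ + 2·E₂; reading off coefficients, c₁ = [0, 0, 1] and c₂ = [-3, -2, 2].
Hence T = [1, -2] ⊗ [2, 3, 3] ⊗ [0, 0, 1] + [1, 1] ⊗ [0, 3, 2] ⊗ [-3, -2, 2], so rank(T) ≤ 2.
These bounds meet, so rank(T) = 2.
Check entry T[0,1,0] = -9: (1)·(3)·(0) + (1)·(3)·(-3) = -9.

2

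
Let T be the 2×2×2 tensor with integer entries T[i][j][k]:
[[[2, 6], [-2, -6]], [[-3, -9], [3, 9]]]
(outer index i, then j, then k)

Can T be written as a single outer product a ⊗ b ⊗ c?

The mode-1 fibre T[:,0,0] = [2, -3] gives a = (2, -3) (primitive direction); the mode-2 fibre T[0,:,0] = [2, -2] gives b = (1, -1); then c[k] = T[0,0,k] / (a[0]·b[0]) = [2, 6] / 2 = (1, 3).
Expanding (2, -3) ⊗ (1, -1) ⊗ (1, 3) reproduces all 8 entries of T, so T = (2, -3) ⊗ (1, -1) ⊗ (1, 3) and rank(T) ≤ 1.
Equivalently every frontal slice T[:,:,k] is c[k] times the rank-1 matrix (2, -3) ⊗ (1, -1). So T has rank 1 (it is nonzero).

Yes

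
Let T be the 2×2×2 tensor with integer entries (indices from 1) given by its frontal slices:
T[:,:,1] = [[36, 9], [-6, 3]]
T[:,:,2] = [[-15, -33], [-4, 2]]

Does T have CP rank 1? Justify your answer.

The mode-2 unfolding of T (rows indexed by j, columns by (i,k) = (1,1), (1,2), (2,1), (2,2)) is [[36, -15, -6, -4], [9, -33, 3, 2]].
There the 2×2 minor on rows j ∈ {1, 2}, columns (i,k) ∈ {(1,1), (1,2)} is det [[36, -15], [9, -33]] = -1053 ≠ 0, so this unfolding has rank ≥ 2; CP rank is at least every unfolding rank, so rank(T) ≥ 2.
In particular rank(T) ≥ 2 > 1, so T is not rank-1.

No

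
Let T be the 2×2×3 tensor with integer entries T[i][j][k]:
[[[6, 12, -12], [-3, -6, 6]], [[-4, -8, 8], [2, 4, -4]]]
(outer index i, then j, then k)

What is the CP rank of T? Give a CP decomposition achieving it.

rank(T) = 1

Lower bound: T ≠ 0 (e.g. T[0,0,0] = 6), so rank(T) ≥ 1.
Upper bound: if T = a ⊗ b ⊗ c then every fibre of T is a multiple of the corresponding factor, so read the factors off the fibres through the nonzero entry T[0,0,0] = 6.
The mode-1 fibre T[:,0,0] = [6, -4] gives a = (3, -2) (primitive direction); the mode-2 fibre T[0,:,0] = [6, -3] gives b = (2, -1); then c[k] = T[0,0,k] / (a[0]·b[0]) = [6, 12, -12] / 6 = (1, 2, -2).
Expanding (3, -2) ⊗ (2, -1) ⊗ (1, 2, -2) reproduces all 12 entries of T, so T = (3, -2) ⊗ (2, -1) ⊗ (1, 2, -2) and rank(T) ≤ 1.
These bounds meet, so rank(T) = 1.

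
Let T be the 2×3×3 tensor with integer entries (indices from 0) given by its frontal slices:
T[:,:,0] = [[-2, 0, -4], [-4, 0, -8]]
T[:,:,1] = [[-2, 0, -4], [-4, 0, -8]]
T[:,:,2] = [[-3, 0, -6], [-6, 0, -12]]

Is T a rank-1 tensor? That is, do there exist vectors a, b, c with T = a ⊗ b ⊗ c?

The mode-1 fibre T[:,0,0] = [-2, -4] gives a = [1, 2] (primitive direction); the mode-2 fibre T[0,:,0] = [-2, 0, -4] gives b = [1, 0, 2]; then c[k] = T[0,0,k] / (a[0]·b[0]) = [-2, -2, -3] / 1 = [-2, -2, -3].
Expanding [1, 2] ⊗ [1, 0, 2] ⊗ [-2, -2, -3] reproduces all 18 entries of T, so T = [1, 2] ⊗ [1, 0, 2] ⊗ [-2, -2, -3] and rank(T) ≤ 1.
Equivalently every frontal slice T[:,:,k] is c[k] times the rank-1 matrix [1, 2] ⊗ [1, 0, 2]. So T has rank 1 (it is nonzero).

Yes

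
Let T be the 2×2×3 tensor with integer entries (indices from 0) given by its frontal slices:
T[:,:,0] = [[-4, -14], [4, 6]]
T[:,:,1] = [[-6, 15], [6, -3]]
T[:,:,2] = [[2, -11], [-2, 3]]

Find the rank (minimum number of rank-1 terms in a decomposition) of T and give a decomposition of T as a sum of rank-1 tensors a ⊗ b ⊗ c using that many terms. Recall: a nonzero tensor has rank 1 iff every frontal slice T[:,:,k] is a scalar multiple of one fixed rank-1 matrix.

Lower bound: in the mode-1 unfolding of T (rows indexed by i, columns by (j,k)) the 2×2 minor on rows i ∈ {0, 1}, columns (j,k) ∈ {(0,0), (1,0)} is det [[-4, -14], [4, 6]] = 32 ≠ 0, so that unfolding has rank ≥ 2 and hence rank(T) ≥ 2 (CP rank is at least every unfolding rank, though it can be larger).
Upper bound: with S_k = T[:,:,k], the two rank-1 terms a₁b₁ᵀ, a₂b₂ᵀ are the rank-1 members of the pencil x·S₀ + y·S₁.
det(x·S₀ + y·S₁) is 32·x² − 72·y² = 8·(2·x − 3·y)(2·x + 3·y), vanishing at (x:y) = (3:2) and (3:-2).
M₁ = 3·S₀ + 2·S₁ = [[-24, -12], [24, 12]] = (-12)·[1, -1][2, 1]ᵀ and M₂ = 3·S₀ − 2·S₁ = [[0, -72], [0, 24]] = (-24)·[3, -1][0, 1]ᵀ, so take a₁ = [1, -1], b₁ = [2, 1], a₂ = [3, -1], b₂ = [0, 1].
Each slice is an integer combination of E₁ = a₁b₁ᵀ and E₂ = a₂b₂ᵀ: S₀ = −2·E₁ − 4·E₂, S₁ = −3·E₁ + 6·E₂, S₂ = E₁ − 4·E₂; reading off coefficients, c₁ = [-2, -3, 1] and c₂ = [-4, 6, -4].
Hence T = [1, -1] ⊗ [2, 1] ⊗ [-2, -3, 1] + [3, -1] ⊗ [0, 1] ⊗ [-4, 6, -4], so rank(T) ≤ 2.
These bounds meet, so rank(T) = 2.

rank(T) = 2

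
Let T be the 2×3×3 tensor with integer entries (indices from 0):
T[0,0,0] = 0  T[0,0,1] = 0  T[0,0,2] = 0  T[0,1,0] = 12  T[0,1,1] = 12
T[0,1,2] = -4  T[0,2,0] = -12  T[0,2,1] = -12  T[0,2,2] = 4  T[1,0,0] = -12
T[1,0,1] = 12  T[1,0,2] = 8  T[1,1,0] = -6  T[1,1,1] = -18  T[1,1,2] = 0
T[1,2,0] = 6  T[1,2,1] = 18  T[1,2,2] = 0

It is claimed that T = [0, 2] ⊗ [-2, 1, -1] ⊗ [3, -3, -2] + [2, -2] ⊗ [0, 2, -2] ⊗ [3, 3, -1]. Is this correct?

Yes

Reconstruct entrywise from the claimed factors. For example, T[1,1,0] = -6 and Σₗ aₗ[1]bₗ[1]cₗ[0] = (2)·(1)·(3) + (-2)·(2)·(3) = -6; checking all 18 entries, every one matches. The claim holds.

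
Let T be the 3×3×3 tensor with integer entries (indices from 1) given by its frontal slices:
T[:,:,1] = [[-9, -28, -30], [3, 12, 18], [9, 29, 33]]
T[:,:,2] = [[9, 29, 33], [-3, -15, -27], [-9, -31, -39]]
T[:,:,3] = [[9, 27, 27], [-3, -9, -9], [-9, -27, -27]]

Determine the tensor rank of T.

2

Lower bound: the mode-1 unfolding of T (rows indexed by i, columns by (j,k) = (1,1), (1,2), (1,3), (2,1), (2,2), (2,3), (3,1), (3,2), (3,3)) is [[-9, 9, 9, -28, 29, 27, -30, 33, 27], [3, -3, -3, 12, -15, -9, 18, -27, -9], [9, -9, -9, 29, -31, -27, 33, -39, -27]].
There the 2×2 minor on rows i ∈ {1, 2}, columns (j,k) ∈ {(1,1), (2,1)} is det [[-9, -28], [3, 12]] = -24 ≠ 0, so this unfolding has rank ≥ 2; CP rank is at least every unfolding rank, so rank(T) ≥ 2. (Flattening ranks never certify an upper bound on CP rank; for that we must actually write T with 2 rank-1 terms.)
Upper bound — finding two terms. Write S_k = T[:,:,k] for the frontal slices: S₁ = [[-9, -28, -30], [3, 12, 18], [9, 29, 33]], S₂ = [[9, 29, 33], [-3, -15, -27], [-9, -31, -39]], S₃ = [[9, 27, 27], [-3, -9, -9], [-9, -27, -27]].
If T = a₁ ⊗ b₁ ⊗ c₁ + a₂ ⊗ b₂ ⊗ c₂ then each S_k = c₁[k]·a₁b₁ᵀ + c₂[k]·a₂b₂ᵀ. S₁ and S₂ are linearly independent, so a₁b₁ᵀ and a₂b₂ᵀ must span the same plane of matrices: they are the rank-1 matrices of the form x·S₁ + y·S₂.
The 2×2 minor of x·S₁ + y·S₂ on rows {1,2}, columns {1,2} is −24·x² + 72·xy − 48·y² = (-24)·(x − 2·y)(x − y), vanishing at (x:y) = (2:1) and (1:1).
M₁ = 2·S₁ + S₂ = [[-9, -27, -27], [3, 9, 9], [9, 27, 27]] = (-3)·[3, -1, -3][1, 3, 3]ᵀ and M₂ = S₁ + S₂ = [[0, 1, 3], [0, -3, -9], [0, -2, -6]] = [1, -3, -2][0, 1, 3]ᵀ, so take a₁ = [3, -1, -3], b₁ = [1, 3, 3], a₂ = [1, -3, -2], b₂ = [0, 1, 3].
Each slice is an integer combination of E₁ = a₁b₁ᵀ and E₂ = a₂b₂ᵀ: S₁ = −3·E₁ − E₂, S₂ = 3·E₁ + 2·E₂, S₃ = 3·E₁; reading off coefficients, c₁ = [-3, 3, 3] and c₂ = [-1, 2, 0].
Hence T = [3, -1, -3] ⊗ [1, 3, 3] ⊗ [-3, 3, 3] + [1, -3, -2] ⊗ [0, 1, 3] ⊗ [-1, 2, 0], so rank(T) ≤ 2.
These bounds meet, so rank(T) = 2.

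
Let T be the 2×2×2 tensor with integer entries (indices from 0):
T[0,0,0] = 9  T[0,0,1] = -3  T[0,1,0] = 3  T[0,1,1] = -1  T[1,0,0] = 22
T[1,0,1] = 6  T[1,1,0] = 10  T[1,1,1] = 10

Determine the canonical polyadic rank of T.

Lower bound: the mode-1 unfolding of T (rows indexed by i, columns by (j,k) = (0,0), (0,1), (1,0), (1,1)) is [[9, -3, 3, -1], [22, 6, 10, 10]].
There the 2×2 minor on rows i ∈ {0, 1}, columns (j,k) ∈ {(0,0), (0,1)} is det [[9, -3], [22, 6]] = 120 ≠ 0, so this unfolding has rank ≥ 2; CP rank is at least every unfolding rank, so rank(T) ≥ 2. (Unfolding ranks only ever bound the CP rank from below — rank(T) can be strictly larger than all of them — so the matching upper bound has to come from an explicit 2-term decomposition.)
Upper bound — finding two terms. Write S_k = T[:,:,k] for the frontal slices: S₀ = [[9, 3], [22, 10]], S₁ = [[-3, -1], [6, 10]].
If T = a₁ (x) b₁ (x) c₁ + a₂ (x) b₂ (x) c₂ then each S_k = c₁[k]·a₁b₁ᵀ + c₂[k]·a₂b₂ᵀ. S₀ and S₁ are linearly independent, so a₁b₁ᵀ and a₂b₂ᵀ must span the same plane of matrices: they are the rank-1 matrices of the form x·S₀ + y·S₁.
det(x·S₀ + y·S₁) is 24·x² + 64·xy − 24·y² = 8·(x + 3·y)(3·x − y), vanishing at (x:y) = (3:-1) and (1:3).
M₁ = 3·S₀ − S₁ = [[30, 10], [60, 20]] = 10·[1, 2][3, 1]ᵀ and M₂ = S₀ + 3·S₁ = [[0, 0], [40, 40]] = 40·[0, 1][1, 1]ᵀ, so take a₁ = [1, 2], b₁ = [3, 1], a₂ = [0, 1], b₂ = [1, 1].
Each slice is an integer combination of E₁ = a₁b₁ᵀ and E₂ = a₂b₂ᵀ: S₀ = 3·E₁ + 4·E₂, S₁ = −E₁ + 12·E₂; reading off coefficients, c₁ = [3, -1] and c₂ = [4, 12].
Hence T = [1, 2] (x) [3, 1] (x) [3, -1] + [0, 1] (x) [1, 1] (x) [4, 12], so rank(T) ≤ 2.
These bounds meet, so rank(T) = 2.
Check entry T[1,1,1] = 10: (2)·(1)·(-1) + (1)·(1)·(12) = 10.

2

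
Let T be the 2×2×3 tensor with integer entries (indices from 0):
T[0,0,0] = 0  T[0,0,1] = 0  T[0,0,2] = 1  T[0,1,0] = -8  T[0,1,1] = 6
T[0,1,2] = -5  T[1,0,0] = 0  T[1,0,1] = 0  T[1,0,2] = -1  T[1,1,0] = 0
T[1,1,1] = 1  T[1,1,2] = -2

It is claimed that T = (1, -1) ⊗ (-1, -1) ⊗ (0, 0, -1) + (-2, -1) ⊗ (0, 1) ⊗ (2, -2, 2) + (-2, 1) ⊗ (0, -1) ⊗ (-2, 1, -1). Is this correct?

Yes

Reconstruct entrywise from the claimed factors. For example, T[0,1,2] = -5 and Σₗ aₗ[0]bₗ[1]cₗ[2] = (1)·(-1)·(-1) + (-2)·(1)·(2) + (-2)·(-1)·(-1) = -5; checking all 12 entries, every one matches. The claim holds.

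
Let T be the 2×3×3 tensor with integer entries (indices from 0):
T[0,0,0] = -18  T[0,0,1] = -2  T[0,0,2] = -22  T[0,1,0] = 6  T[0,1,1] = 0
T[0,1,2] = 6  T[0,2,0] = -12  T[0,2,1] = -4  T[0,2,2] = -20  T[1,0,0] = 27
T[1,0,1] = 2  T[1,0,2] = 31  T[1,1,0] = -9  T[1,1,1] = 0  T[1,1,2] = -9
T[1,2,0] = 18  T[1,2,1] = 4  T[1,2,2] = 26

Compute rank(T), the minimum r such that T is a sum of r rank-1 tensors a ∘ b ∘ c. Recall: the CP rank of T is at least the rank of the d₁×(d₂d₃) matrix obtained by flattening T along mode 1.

2

Lower bound: in the mode-3 unfolding of T (rows indexed by k, columns by (i,j)) the 2×2 minor on rows k ∈ {0, 1}, columns (i,j) ∈ {(0,0), (0,1)} is det [[-18, 6], [-2, 0]] = 12 ≠ 0, so that unfolding has rank ≥ 2 and hence rank(T) ≥ 2 (CP rank is at least every unfolding rank, though it can be larger).
Upper bound: with S_k = T[:,:,k], the two rank-1 terms a₁b₁ᵀ, a₂b₂ᵀ are the rank-1 members of the pencil x·S₀ + y·S₁.
The 2×2 minor of x·S₀ + y·S₁ on rows {0,1}, columns {0,1} is 6·xy = 6·(y)(x), vanishing at (x:y) = (1:0) and (0:1).
M₁ = S₀ = [[-18, 6, -12], [27, -9, 18]] = (-3)·[2, -3][3, -1, 2]ᵀ and M₂ = S₁ = [[-2, 0, -4], [2, 0, 4]] = (-2)·[1, -1][1, 0, 2]ᵀ, so take a₁ = [2, -3], b₁ = [3, -1, 2], a₂ = [1, -1], b₂ = [1, 0, 2].
Each slice is an integer combination of E₁ = a₁b₁ᵀ and E₂ = a₂b₂ᵀ: S₀ = −3·E₁, S₁ = −2·E₂, S₂ = −3·E₁ − 4·E₂; reading off coefficients, c₁ = [-3, 0, -3] and c₂ = [0, -2, -4].
Hence T = [2, -3] ∘ [3, -1, 2] ∘ [-3, 0, -3] + [1, -1] ∘ [1, 0, 2] ∘ [0, -2, -4], so rank(T) ≤ 2.
These bounds meet, so rank(T) = 2.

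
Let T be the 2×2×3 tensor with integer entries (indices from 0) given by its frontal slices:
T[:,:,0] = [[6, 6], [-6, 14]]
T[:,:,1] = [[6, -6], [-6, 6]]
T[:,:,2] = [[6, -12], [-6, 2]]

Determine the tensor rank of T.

Lower bound: the mode-3 unfolding of T (rows indexed by k, columns by (i,j) = (0,0), (0,1), (1,0), (1,1)) is [[6, 6, -6, 14], [6, -6, -6, 6], [6, -12, -6, 2]].
There the 2×2 minor on rows k ∈ {0, 1}, columns (i,j) ∈ {(0,0), (0,1)} is det [[6, 6], [6, -6]] = -72 ≠ 0, so this unfolding has rank ≥ 2; CP rank is at least every unfolding rank, so rank(T) ≥ 2. (Flattening ranks never certify an upper bound on CP rank; for that we must actually write T with 2 rank-1 terms.)
Upper bound — finding two terms. Write S_k = T[:,:,k] for the frontal slices: S₀ = [[6, 6], [-6, 14]], S₁ = [[6, -6], [-6, 6]], S₂ = [[6, -12], [-6, 2]].
If T = a₁ ⊗ b₁ ⊗ c₁ + a₂ ⊗ b₂ ⊗ c₂ then each S_k = c₁[k]·a₁b₁ᵀ + c₂[k]·a₂b₂ᵀ. S₀ and S₁ are linearly independent, so a₁b₁ᵀ and a₂b₂ᵀ must span the same plane of matrices: they are the rank-1 matrices of the form x·S₀ + y·S₁.
det(x·S₀ + y·S₁) is 120·x² + 120·xy = 120·(x + y)(x), vanishing at (x:y) = (1:-1) and (0:1).
M₁ = S₀ − S₁ = [[0, 12], [0, 8]] = 4·(3, 2)(0, 1)ᵀ and M₂ = S₁ = [[6, -6], [-6, 6]] = 6·(1, -1)(1, -1)ᵀ, so take a₁ = (3, 2), b₁ = (0, 1), a₂ = (1, -1), b₂ = (1, -1).
Each slice is an integer combination of E₁ = a₁b₁ᵀ and E₂ = a₂b₂ᵀ: S₀ = 4·E₁ + 6·E₂, S₁ = 6·E₂, S₂ = −2·E₁ + 6·E₂; reading off coefficients, c₁ = (4, 0, -2) and c₂ = (6, 6, 6).
Hence T = (3, 2) ⊗ (0, 1) ⊗ (4, 0, -2) + (1, -1) ⊗ (1, -1) ⊗ (6, 6, 6), so rank(T) ≤ 2.
These bounds meet, so rank(T) = 2.

2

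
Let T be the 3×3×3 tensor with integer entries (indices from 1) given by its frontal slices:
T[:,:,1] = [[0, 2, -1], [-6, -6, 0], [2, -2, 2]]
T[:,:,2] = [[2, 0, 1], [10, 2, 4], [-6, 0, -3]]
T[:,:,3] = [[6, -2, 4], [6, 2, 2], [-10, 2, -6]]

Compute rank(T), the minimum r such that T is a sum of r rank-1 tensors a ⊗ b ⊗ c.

Lower bound: the mode-1 unfolding of T (rows indexed by i, columns by (j,k) = (1,1), (1,2), (1,3), (2,1), (2,2), (2,3), (3,1), (3,2), (3,3)) is [[0, 2, 6, 2, 0, -2, -1, 1, 4], [-6, 10, 6, -6, 2, 2, 0, 4, 2], [2, -6, -10, -2, 0, 2, 2, -3, -6]].
There the 3×3 minor on rows i ∈ {1, 2, 3}, columns (j,k) ∈ {(1,1), (1,2), (2,1)} is det [[0, 2, 2], [-6, 10, -6], [2, -6, -2]] = -16 ≠ 0, so this unfolding has rank ≥ 3; CP rank is at least every unfolding rank, so rank(T) ≥ 3. (Unfolding ranks only ever bound the CP rank from below — rank(T) can be strictly larger than all of them — so the matching upper bound has to come from an explicit 3-term decomposition.)
Upper bound: T is a sum of 3 rank-1 terms, T = [1, -2, -1] ⊗ [0, 2, -1] ⊗ [2, -1, 0] + [1, -1, -1] ⊗ [1, -1, 1] ⊗ [2, -2, 2] + [1, 2, -2] ⊗ [2, 0, 1] ⊗ [-1, 2, 2] (written with every a and b primitive with positive leading entry and the scale carried by c; CP decompositions are not unique, and this one is verified by expanding entrywise), so rank(T) ≤ 3.
These bounds meet, so rank(T) = 3.
Check entry T[3,1,1] = 2: (-1)·(0)·(2) + (-1)·(1)·(2) + (-2)·(2)·(-1) = 2.

3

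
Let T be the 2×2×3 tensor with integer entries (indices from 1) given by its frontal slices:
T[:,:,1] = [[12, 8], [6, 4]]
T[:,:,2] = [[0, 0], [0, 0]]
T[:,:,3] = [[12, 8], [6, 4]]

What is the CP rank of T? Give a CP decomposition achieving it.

Lower bound: T ≠ 0 (e.g. T[1,1,1] = 12), so rank(T) ≥ 1.
Upper bound: the mode-1 fibre T[:,1,1] = [12, 6] gives a = (2, 1) (primitive direction); the mode-2 fibre T[1,:,1] = [12, 8] gives b = (3, 2); then c[k] = T[1,1,k] / (a[1]·b[1]) = [12, 0, 12] / 6 = (2, 0, 2).
Expanding (2, 1) ⊗ (3, 2) ⊗ (2, 0, 2) reproduces all 12 entries of T, so T = (2, 1) ⊗ (3, 2) ⊗ (2, 0, 2) and rank(T) ≤ 1.
These bounds meet, so rank(T) = 1.

rank(T) = 1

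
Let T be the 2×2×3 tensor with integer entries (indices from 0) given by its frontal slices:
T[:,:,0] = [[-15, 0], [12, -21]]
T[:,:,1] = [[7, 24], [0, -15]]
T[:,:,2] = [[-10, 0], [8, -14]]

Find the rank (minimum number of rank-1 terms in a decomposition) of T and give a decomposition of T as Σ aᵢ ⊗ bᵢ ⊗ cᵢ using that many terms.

Lower bound: in the mode-3 unfolding of T (rows indexed by k, columns by (i,j)) the 2×2 minor on rows k ∈ {0, 1}, columns (i,j) ∈ {(0,0), (0,1)} is det [[-15, 0], [7, 24]] = -360 ≠ 0, so that unfolding has rank ≥ 2 and hence rank(T) ≥ 2 (CP rank is at least every unfolding rank, though it can be larger).
Upper bound: with S_k = T[:,:,k], the two rank-1 terms a₁b₁ᵀ, a₂b₂ᵀ are the rank-1 members of the pencil x·S₀ + y·S₁.
det(x·S₀ + y·S₁) is 315·x² − 210·xy − 105·y² = 105·(x − y)(3·x + y), vanishing at (x:y) = (1:1) and (1:-3).
M₁ = S₀ + S₁ = [[-8, 24], [12, -36]] = (-4)·[2, -3][1, -3]ᵀ and M₂ = S₀ − 3·S₁ = [[-36, -72], [12, 24]] = (-12)·[3, -1][1, 2]ᵀ, so take a₁ = [2, -3], b₁ = [1, -3], a₂ = [3, -1], b₂ = [1, 2].
Each slice is an integer combination of E₁ = a₁b₁ᵀ and E₂ = a₂b₂ᵀ: S₀ = −3·E₁ − 3·E₂, S₁ = −E₁ + 3·E₂, S₂ = −2·E₁ − 2·E₂; reading off coefficients, c₁ = [-3, -1, -2] and c₂ = [-3, 3, -2].
Hence T = [2, -3] ⊗ [1, -3] ⊗ [-3, -1, -2] + [3, -1] ⊗ [1, 2] ⊗ [-3, 3, -2], so rank(T) ≤ 2.
These bounds meet, so rank(T) = 2.

rank(T) = 2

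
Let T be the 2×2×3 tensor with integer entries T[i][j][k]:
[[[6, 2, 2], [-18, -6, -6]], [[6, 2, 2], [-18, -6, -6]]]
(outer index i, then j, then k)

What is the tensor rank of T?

1

Lower bound: T ≠ 0 (e.g. T[0,0,0] = 6), so rank(T) ≥ 1.
Upper bound: if T = a ⊗ b ⊗ c then every fibre of T is a multiple of the corresponding factor, so read the factors off the fibres through the nonzero entry T[0,0,0] = 6.
The mode-1 fibre T[:,0,0] = [6, 6] gives a = (1, 1) (primitive direction); the mode-2 fibre T[0,:,0] = [6, -18] gives b = (1, -3); then c[k] = T[0,0,k] / (a[0]·b[0]) = [6, 2, 2] / 1 = (6, 2, 2).
Expanding (1, 1) ⊗ (1, -3) ⊗ (6, 2, 2) reproduces all 12 entries of T, so T = (1, 1) ⊗ (1, -3) ⊗ (6, 2, 2) and rank(T) ≤ 1.
These bounds meet, so rank(T) = 1.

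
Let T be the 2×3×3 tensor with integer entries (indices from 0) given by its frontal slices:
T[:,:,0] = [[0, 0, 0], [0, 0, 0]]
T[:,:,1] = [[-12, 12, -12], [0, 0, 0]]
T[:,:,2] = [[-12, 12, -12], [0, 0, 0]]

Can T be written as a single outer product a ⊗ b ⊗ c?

The mode-1 fibre T[:,0,1] = [-12, 0] gives a = [1, 0] (primitive direction); the mode-2 fibre T[0,:,1] = [-12, 12, -12] gives b = [1, -1, 1]; then c[k] = T[0,0,k] / (a[0]·b[0]) = [0, -12, -12] / 1 = [0, -12, -12].
Expanding [1, 0] ⊗ [1, -1, 1] ⊗ [0, -12, -12] reproduces all 18 entries of T, so T = [1, 0] ⊗ [1, -1, 1] ⊗ [0, -12, -12] and rank(T) ≤ 1.
Equivalently every frontal slice T[:,:,k] is c[k] times the rank-1 matrix [1, 0] ⊗ [1, -1, 1]. So T has rank 1 (it is nonzero).

Yes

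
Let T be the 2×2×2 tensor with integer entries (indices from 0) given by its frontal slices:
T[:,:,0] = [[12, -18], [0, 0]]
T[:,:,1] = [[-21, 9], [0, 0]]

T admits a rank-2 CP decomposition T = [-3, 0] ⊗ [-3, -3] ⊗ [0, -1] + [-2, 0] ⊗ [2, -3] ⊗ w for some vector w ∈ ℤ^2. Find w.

Subtract the known terms from T to get the rank-1 residual R = [-2, 0] ⊗ [2, -3] ⊗ w, so R[i,j,k] = a[i]·b[j]·w[k]. Pick indices with nonzero a[0]·b[0] = (-2)·(2) = -4. Only the fibre through (0,0,·) is needed: R[0,0,:] = T[0,0,:] − Σₗ aₗ[0]bₗ[0]cₗ = [12, -21] − (-3)·(-3)·[0, -1] = [12, -12]. Then w[k] = R[0,0,k] / -4 for each k, giving w = [12, -12] / -4 = [-3, 3].

w = [-3, 3]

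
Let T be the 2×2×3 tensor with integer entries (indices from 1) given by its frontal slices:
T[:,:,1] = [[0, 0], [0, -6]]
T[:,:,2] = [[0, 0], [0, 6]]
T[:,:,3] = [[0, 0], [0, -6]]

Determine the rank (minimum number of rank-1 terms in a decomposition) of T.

1

Lower bound: T ≠ 0 (e.g. T[2,2,1] = -6), so rank(T) ≥ 1.
Upper bound: if T = a ⊗ b ⊗ c then every fibre of T is a multiple of the corresponding factor, so read the factors off the fibres through the nonzero entry T[2,2,1] = -6.
The mode-1 fibre T[:,2,1] = [0, -6] gives a = [0, 1] (primitive direction); the mode-2 fibre T[2,:,1] = [0, -6] gives b = [0, 1]; then c[k] = T[2,2,k] / (a[2]·b[2]) = [-6, 6, -6] / 1 = [-6, 6, -6].
Expanding [0, 1] ⊗ [0, 1] ⊗ [-6, 6, -6] reproduces all 12 entries of T, so T = [0, 1] ⊗ [0, 1] ⊗ [-6, 6, -6] and rank(T) ≤ 1.
These bounds meet, so rank(T) = 1.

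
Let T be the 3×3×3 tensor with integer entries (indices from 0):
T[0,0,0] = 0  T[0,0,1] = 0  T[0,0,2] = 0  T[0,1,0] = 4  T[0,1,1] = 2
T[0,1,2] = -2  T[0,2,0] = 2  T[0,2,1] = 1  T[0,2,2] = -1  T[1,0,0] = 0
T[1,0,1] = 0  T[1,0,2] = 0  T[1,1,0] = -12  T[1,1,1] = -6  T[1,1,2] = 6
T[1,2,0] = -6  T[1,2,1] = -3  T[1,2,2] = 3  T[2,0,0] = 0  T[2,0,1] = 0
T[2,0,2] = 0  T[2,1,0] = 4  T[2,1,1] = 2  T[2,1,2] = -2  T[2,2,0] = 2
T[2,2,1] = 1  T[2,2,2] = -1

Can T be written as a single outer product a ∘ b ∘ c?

The mode-1 fibre T[:,1,0] = [4, -12, 4] gives a = [1, -3, 1] (primitive direction); the mode-2 fibre T[0,:,0] = [0, 4, 2] gives b = [0, 2, 1]; then c[k] = T[0,1,k] / (a[0]·b[1]) = [4, 2, -2] / 2 = [2, 1, -1].
Expanding [1, -3, 1] ∘ [0, 2, 1] ∘ [2, 1, -1] reproduces all 27 entries of T, so T = [1, -3, 1] ∘ [0, 2, 1] ∘ [2, 1, -1] and rank(T) ≤ 1.
Equivalently every frontal slice T[:,:,k] is c[k] times the rank-1 matrix [1, -3, 1] ∘ [0, 2, 1]. So T has rank 1 (it is nonzero).

Yes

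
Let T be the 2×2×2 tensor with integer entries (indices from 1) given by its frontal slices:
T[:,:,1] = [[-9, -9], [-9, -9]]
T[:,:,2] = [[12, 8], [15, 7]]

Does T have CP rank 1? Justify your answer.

The mode-2 unfolding of T (rows indexed by j, columns by (i,k) = (1,1), (1,2), (2,1), (2,2)) is [[-9, 12, -9, 15], [-9, 8, -9, 7]].
There the 2×2 minor on rows j ∈ {1, 2}, columns (i,k) ∈ {(1,1), (1,2)} is det [[-9, 12], [-9, 8]] = 36 ≠ 0, so this unfolding has rank ≥ 2; CP rank is at least every unfolding rank, so rank(T) ≥ 2.
In particular rank(T) ≥ 2 > 1, so T is not rank-1.

No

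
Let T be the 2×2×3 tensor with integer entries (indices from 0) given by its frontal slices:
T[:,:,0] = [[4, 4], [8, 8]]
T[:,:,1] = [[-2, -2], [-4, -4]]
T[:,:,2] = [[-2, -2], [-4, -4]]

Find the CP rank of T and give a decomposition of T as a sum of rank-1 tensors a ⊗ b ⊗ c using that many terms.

rank(T) = 1

Lower bound: T ≠ 0 (e.g. T[0,0,0] = 4), so rank(T) ≥ 1.
Upper bound: if T = a ⊗ b ⊗ c then every fibre of T is a multiple of the corresponding factor, so read the factors off the fibres through the nonzero entry T[0,0,0] = 4.
The mode-1 fibre T[:,0,0] = [4, 8] gives a = [1, 2] (primitive direction); the mode-2 fibre T[0,:,0] = [4, 4] gives b = [1, 1]; then c[k] = T[0,0,k] / (a[0]·b[0]) = [4, -2, -2] / 1 = [4, -2, -2].
Expanding [1, 2] ⊗ [1, 1] ⊗ [4, -2, -2] reproduces all 12 entries of T, so T = [1, 2] ⊗ [1, 1] ⊗ [4, -2, -2] and rank(T) ≤ 1.
These bounds meet, so rank(T) = 1.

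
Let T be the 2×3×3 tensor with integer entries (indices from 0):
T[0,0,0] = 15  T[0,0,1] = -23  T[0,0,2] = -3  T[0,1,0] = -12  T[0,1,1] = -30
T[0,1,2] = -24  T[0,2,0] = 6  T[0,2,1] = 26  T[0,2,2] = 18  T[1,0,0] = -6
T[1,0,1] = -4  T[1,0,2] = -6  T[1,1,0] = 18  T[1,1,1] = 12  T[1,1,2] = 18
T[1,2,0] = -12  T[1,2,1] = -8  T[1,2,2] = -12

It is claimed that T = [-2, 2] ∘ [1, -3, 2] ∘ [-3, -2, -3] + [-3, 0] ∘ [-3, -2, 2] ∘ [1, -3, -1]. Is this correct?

Yes

Reconstruct entrywise from the claimed factors. For example, T[1,1,1] = 12 and Σₗ aₗ[1]bₗ[1]cₗ[1] = (2)·(-3)·(-2) + (0)·(-2)·(-3) = 12; checking all 18 entries, every one matches. The claim holds.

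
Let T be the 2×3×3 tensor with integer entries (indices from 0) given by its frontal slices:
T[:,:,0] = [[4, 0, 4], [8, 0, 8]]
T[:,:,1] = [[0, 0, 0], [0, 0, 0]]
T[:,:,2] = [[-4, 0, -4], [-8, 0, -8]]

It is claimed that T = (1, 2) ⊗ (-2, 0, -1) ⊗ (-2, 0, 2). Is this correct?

No

Reconstruct entry (0,2,0) from the claimed factors: Σₗ aₗ[0]bₗ[2]cₗ[0] = (1)·(-1)·(-2) = 2, but T[0,2,0] = 4. The claim is false.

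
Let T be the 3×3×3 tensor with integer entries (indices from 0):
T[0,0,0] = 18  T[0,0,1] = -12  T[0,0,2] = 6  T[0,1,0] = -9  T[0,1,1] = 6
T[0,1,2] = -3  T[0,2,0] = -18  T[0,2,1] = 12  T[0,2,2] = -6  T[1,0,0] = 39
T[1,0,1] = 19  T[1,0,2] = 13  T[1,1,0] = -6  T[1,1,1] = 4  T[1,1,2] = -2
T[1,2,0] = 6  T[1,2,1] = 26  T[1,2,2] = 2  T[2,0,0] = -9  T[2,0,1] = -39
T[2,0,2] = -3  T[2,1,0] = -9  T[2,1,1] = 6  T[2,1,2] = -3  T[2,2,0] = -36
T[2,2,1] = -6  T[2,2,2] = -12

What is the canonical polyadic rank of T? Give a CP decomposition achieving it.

rank(T) = 2

Lower bound: the mode-2 unfolding of T (rows indexed by j, columns by (i,k) = (0,0), (0,1), (0,2), (1,0), (1,1), (1,2), (2,0), (2,1), (2,2)) is [[18, -12, 6, 39, 19, 13, -9, -39, -3], [-9, 6, -3, -6, 4, -2, -9, 6, -3], [-18, 12, -6, 6, 26, 2, -36, -6, -12]].
There the 2×2 minor on rows j ∈ {0, 1}, columns (i,k) ∈ {(0,0), (1,0)} is det [[18, 39], [-9, -6]] = 243 ≠ 0, so this unfolding has rank ≥ 2; CP rank is at least every unfolding rank, so rank(T) ≥ 2. (This is only a lower bound: in general the CP rank may exceed every unfolding rank, so we still need to exhibit 2 rank-1 terms summing to T.)
Upper bound — finding two terms. Write S_k = T[:,:,k] for the frontal slices: S₀ = [[18, -9, -18], [39, -6, 6], [-9, -9, -36]], S₁ = [[-12, 6, 12], [19, 4, 26], [-39, 6, -6]], S₂ = [[6, -3, -6], [13, -2, 2], [-3, -3, -12]].
If T = a₁ ⊗ b₁ ⊗ c₁ + a₂ ⊗ b₂ ⊗ c₂ then each S_k = c₁[k]·a₁b₁ᵀ + c₂[k]·a₂b₂ᵀ. S₀ and S₁ are linearly independent, so a₁b₁ᵀ and a₂b₂ᵀ must span the same plane of matrices: they are the rank-1 matrices of the form x·S₀ + y·S₁.
The 2×2 minor of x·S₀ + y·S₁ on rows {0,1}, columns {0,1} is 243·x² + 81·xy − 162·y² = 81·(3·x − 2·y)(x + y), vanishing at (x:y) = (2:3) and (1:-1).
M₁ = 2·S₀ + 3·S₁ = [[0, 0, 0], [135, 0, 90], [-135, 0, -90]] = 45·[0, 1, -1][3, 0, 2]ᵀ and M₂ = S₀ − S₁ = [[30, -15, -30], [20, -10, -20], [30, -15, -30]] = 5·[3, 2, 3][2, -1, -2]ᵀ, so take a₁ = [0, 1, -1], b₁ = [3, 0, 2], a₂ = [3, 2, 3], b₂ = [2, -1, -2].
Each slice is an integer combination of E₁ = a₁b₁ᵀ and E₂ = a₂b₂ᵀ: S₀ = 9·E₁ + 3·E₂, S₁ = 9·E₁ − 2·E₂, S₂ = 3·E₁ + E₂; reading off coefficients, c₁ = [9, 9, 3] and c₂ = [3, -2, 1].
Hence T = [0, 1, -1] ⊗ [3, 0, 2] ⊗ [9, 9, 3] + [3, 2, 3] ⊗ [2, -1, -2] ⊗ [3, -2, 1], so rank(T) ≤ 2.
These bounds meet, so rank(T) = 2.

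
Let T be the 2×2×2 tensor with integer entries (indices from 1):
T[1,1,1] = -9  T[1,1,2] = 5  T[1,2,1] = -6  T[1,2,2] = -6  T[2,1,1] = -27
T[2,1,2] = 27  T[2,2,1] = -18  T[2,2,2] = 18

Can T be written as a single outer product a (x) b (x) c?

No

The mode-2 unfolding of T (rows indexed by j, columns by (i,k) = (1,1), (1,2), (2,1), (2,2)) is [[-9, 5, -27, 27], [-6, -6, -18, 18]].
There the 2×2 minor on rows j ∈ {1, 2}, columns (i,k) ∈ {(1,1), (1,2)} is det [[-9, 5], [-6, -6]] = 84 ≠ 0, so this unfolding has rank ≥ 2; CP rank is at least every unfolding rank, so rank(T) ≥ 2.
In particular rank(T) ≥ 2 > 1, so T is not rank-1.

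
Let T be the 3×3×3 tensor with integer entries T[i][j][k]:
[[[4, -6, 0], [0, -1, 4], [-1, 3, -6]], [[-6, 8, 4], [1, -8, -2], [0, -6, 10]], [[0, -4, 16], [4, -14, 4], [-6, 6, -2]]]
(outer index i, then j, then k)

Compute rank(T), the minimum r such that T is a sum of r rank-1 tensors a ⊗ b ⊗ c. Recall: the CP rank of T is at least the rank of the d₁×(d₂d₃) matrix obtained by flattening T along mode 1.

Lower bound: the mode-1 unfolding of T (rows indexed by i, columns by (j,k) = (0,0), (0,1), (0,2), (1,0), (1,1), (1,2), (2,0), (2,1), (2,2)) is [[4, -6, 0, 0, -1, 4, -1, 3, -6], [-6, 8, 4, 1, -8, -2, 0, -6, 10], [0, -4, 16, 4, -14, 4, -6, 6, -2]].
There the 3×3 minor on rows i ∈ {0, 1, 2}, columns (j,k) ∈ {(0,0), (0,1), (1,1)} is det [[4, -6, -1], [-6, 8, -8], [0, -4, -14]] = -96 ≠ 0, so this unfolding has rank ≥ 3; CP rank is at least every unfolding rank, so rank(T) ≥ 3. (Flattening ranks never certify an upper bound on CP rank; for that we must actually write T with 3 rank-1 terms.)
Upper bound: T is a sum of 3 rank-1 terms, T = [0, 1, 1] ⊗ [0, 2, 1] ⊗ [0, -4, 2] + [1, -2, -2] ⊗ [2, -1, 1] ⊗ [1, -1, -2] + [1, -1, 2] ⊗ [2, 1, -2] ⊗ [1, -2, 2] (one valid choice — decompositions are not unique — normalised so each a, b is primitive with positive first nonzero entry; check it by expanding all entries), so rank(T) ≤ 3.
These bounds meet, so rank(T) = 3.

3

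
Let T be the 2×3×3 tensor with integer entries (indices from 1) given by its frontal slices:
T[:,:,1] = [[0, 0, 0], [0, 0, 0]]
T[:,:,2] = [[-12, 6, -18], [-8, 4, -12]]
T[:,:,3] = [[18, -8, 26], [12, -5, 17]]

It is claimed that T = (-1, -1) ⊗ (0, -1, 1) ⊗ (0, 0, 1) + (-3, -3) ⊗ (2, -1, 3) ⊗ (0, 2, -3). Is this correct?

Reconstruct entry (2,1,2) from the claimed factors: Σₗ aₗ[2]bₗ[1]cₗ[2] = (-1)·(0)·(0) + (-3)·(2)·(2) = -12, but T[2,1,2] = -8. The claim is false.

No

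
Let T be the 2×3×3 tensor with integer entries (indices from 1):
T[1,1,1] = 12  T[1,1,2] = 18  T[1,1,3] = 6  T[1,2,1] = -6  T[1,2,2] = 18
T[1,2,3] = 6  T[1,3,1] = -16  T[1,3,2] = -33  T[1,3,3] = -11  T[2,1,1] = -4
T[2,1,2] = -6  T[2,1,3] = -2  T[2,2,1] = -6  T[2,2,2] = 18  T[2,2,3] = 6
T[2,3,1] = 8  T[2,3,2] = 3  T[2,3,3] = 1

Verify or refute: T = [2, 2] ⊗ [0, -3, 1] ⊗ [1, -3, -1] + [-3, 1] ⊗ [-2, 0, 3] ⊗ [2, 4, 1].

Reconstruct entry (1,1,2) from the claimed factors: Σₗ aₗ[1]bₗ[1]cₗ[2] = (2)·(0)·(-3) + (-3)·(-2)·(4) = 24, but T[1,1,2] = 18. The claim is false.

No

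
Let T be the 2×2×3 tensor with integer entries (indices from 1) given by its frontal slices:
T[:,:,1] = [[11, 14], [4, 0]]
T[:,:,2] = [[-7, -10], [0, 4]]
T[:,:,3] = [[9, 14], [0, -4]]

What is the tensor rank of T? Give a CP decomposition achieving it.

Lower bound: the mode-3 unfolding of T (rows indexed by k, columns by (i,j) = (1,1), (1,2), (2,1), (2,2)) is [[11, 14, 4, 0], [-7, -10, 0, 4], [9, 14, 0, -4]].
There the 3×3 minor on rows k ∈ {1, 2, 3}, columns (i,j) ∈ {(1,1), (1,2), (2,1)} is det [[11, 14, 4], [-7, -10, 0], [9, 14, 0]] = -32 ≠ 0, so this unfolding has rank ≥ 3; CP rank is at least every unfolding rank, so rank(T) ≥ 3. (Flattening ranks never certify an upper bound on CP rank; for that we must actually write T with 3 rank-1 terms.)
Upper bound: T is a sum of 3 rank-1 terms, T = (1, -1) ∘ (1, 2) ∘ (4, -4, 4) + (1, 0) ∘ (1, 2) ∘ (-1, 1, 1) + (1, 1) ∘ (1, 1) ∘ (8, -4, 4) (written with every a and b primitive with positive leading entry and the scale carried by c; CP decompositions are not unique, and this one is verified by expanding entrywise), so rank(T) ≤ 3.
These bounds meet, so rank(T) = 3.

rank(T) = 3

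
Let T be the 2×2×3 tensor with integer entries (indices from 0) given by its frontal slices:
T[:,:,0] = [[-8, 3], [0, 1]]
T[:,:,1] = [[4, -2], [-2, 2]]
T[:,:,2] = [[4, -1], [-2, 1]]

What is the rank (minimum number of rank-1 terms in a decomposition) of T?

Lower bound: in the mode-3 unfolding of T (rows indexed by k, columns by (i,j)) the 3×3 minor on rows k ∈ {0, 1, 2}, columns (i,j) ∈ {(0,0), (0,1), (1,0)} is det [[-8, 3, 0], [4, -2, -2], [4, -1, -2]] = -16 ≠ 0, so that unfolding has rank ≥ 3 and hence rank(T) ≥ 3 (CP rank is at least every unfolding rank, though it can be larger).
Upper bound: T is a sum of 3 rank-1 terms, T = [0, 1] ⊗ [1, -1] ⊗ [0, -2, -2] + [1, -1] ⊗ [0, 1] ⊗ [-1, 0, 1] + [1, 0] ⊗ [2, -1] ⊗ [-4, 2, 2] (one valid choice — decompositions are not unique — normalised so each a, b is primitive with positive first nonzero entry; check it by expanding all entries), so rank(T) ≤ 3.
These bounds meet, so rank(T) = 3.

3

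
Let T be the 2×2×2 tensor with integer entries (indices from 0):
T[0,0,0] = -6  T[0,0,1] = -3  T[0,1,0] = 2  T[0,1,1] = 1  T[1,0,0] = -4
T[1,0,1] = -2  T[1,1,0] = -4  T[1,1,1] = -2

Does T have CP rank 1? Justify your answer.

No

The mode-1 unfolding of T (rows indexed by i, columns by (j,k) = (0,0), (0,1), (1,0), (1,1)) is [[-6, -3, 2, 1], [-4, -2, -4, -2]].
There the 2×2 minor on rows i ∈ {0, 1}, columns (j,k) ∈ {(0,0), (1,0)} is det [[-6, 2], [-4, -4]] = 32 ≠ 0, so this unfolding has rank ≥ 2; CP rank is at least every unfolding rank, so rank(T) ≥ 2.
In particular rank(T) ≥ 2 > 1, so T is not rank-1.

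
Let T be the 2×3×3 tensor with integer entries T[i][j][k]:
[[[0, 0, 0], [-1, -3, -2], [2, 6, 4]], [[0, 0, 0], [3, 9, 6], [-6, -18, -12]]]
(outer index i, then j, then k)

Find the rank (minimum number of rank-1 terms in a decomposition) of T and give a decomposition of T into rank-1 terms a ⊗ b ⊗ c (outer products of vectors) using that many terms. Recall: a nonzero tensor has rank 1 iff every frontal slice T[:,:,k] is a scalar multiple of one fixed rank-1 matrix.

Lower bound: T ≠ 0 (e.g. T[0,1,0] = -1), so rank(T) ≥ 1.
Upper bound: if T = a ⊗ b ⊗ c then every fibre of T is a multiple of the corresponding factor, so read the factors off the fibres through the nonzero entry T[0,1,0] = -1.
The mode-1 fibre T[:,1,0] = [-1, 3] gives a = [1, -3] (primitive direction); the mode-2 fibre T[0,:,0] = [0, -1, 2] gives b = [0, 1, -2]; then c[k] = T[0,1,k] / (a[0]·b[1]) = [-1, -3, -2] / 1 = [-1, -3, -2].
Expanding [1, -3] ⊗ [0, 1, -2] ⊗ [-1, -3, -2] reproduces all 18 entries of T, so T = [1, -3] ⊗ [0, 1, -2] ⊗ [-1, -3, -2] and rank(T) ≤ 1.
These bounds meet, so rank(T) = 1.

rank(T) = 1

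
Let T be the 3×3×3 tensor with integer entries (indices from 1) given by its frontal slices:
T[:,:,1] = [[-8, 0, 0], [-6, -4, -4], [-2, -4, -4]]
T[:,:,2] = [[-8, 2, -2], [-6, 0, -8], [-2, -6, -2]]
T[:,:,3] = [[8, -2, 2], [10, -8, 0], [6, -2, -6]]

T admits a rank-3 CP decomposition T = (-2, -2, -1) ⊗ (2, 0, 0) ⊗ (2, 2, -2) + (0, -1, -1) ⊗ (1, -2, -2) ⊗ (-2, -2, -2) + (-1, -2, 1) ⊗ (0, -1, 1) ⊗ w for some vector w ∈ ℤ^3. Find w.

Subtract the known terms from T to get the rank-1 residual R = (-1, -2, 1) ⊗ (0, -1, 1) ⊗ w, so R[i,j,k] = a[i]·b[j]·w[k]. Pick indices with nonzero a[1]·b[2] = (-1)·(-1) = 1. Only the fibre through (1,2,·) is needed: R[1,2,:] = T[1,2,:] − Σₗ aₗ[1]bₗ[2]cₗ = [0, 2, -2] − (-2)·(0)·(2, 2, -2) − (0)·(-2)·(-2, -2, -2) = [0, 2, -2]. Then w[k] = R[1,2,k] / 1 for each k, giving w = [0, 2, -2] / 1 = (0, 2, -2).

w = (0, 2, -2)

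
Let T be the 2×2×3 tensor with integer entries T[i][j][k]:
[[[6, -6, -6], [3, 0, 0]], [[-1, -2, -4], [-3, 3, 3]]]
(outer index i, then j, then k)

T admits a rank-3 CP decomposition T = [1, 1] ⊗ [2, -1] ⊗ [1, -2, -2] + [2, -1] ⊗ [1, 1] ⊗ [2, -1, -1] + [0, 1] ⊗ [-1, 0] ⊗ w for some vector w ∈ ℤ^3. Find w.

Subtract the known terms from T to get the rank-1 residual R = [0, 1] ⊗ [-1, 0] ⊗ w, so R[i,j,k] = a[i]·b[j]·w[k]. Pick indices with nonzero a[1]·b[0] = (1)·(-1) = -1. Only the fibre through (1,0,·) is needed: R[1,0,:] = T[1,0,:] − Σₗ aₗ[1]bₗ[0]cₗ = [-1, -2, -4] − (1)·(2)·[1, -2, -2] − (-1)·(1)·[2, -1, -1] = [-1, 1, -1]. Then w[k] = R[1,0,k] / -1 for each k, giving w = [-1, 1, -1] / -1 = [1, -1, 1].

w = [1, -1, 1]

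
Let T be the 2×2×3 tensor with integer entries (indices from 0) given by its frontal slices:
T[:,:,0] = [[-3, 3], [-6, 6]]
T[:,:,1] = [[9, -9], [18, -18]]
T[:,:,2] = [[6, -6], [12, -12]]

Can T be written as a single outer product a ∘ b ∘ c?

If T = a ∘ b ∘ c then every fibre of T is a multiple of the corresponding factor, so read the factors off the fibres through the nonzero entry T[0,0,0] = -3.
The mode-1 fibre T[:,0,0] = [-3, -6] gives a = [1, 2] (primitive direction); the mode-2 fibre T[0,:,0] = [-3, 3] gives b = [1, -1]; then c[k] = T[0,0,k] / (a[0]·b[0]) = [-3, 9, 6] / 1 = [-3, 9, 6].
Expanding [1, 2] ∘ [1, -1] ∘ [-3, 9, 6] reproduces all 12 entries of T, so T = [1, 2] ∘ [1, -1] ∘ [-3, 9, 6] and rank(T) ≤ 1.
Equivalently every frontal slice T[:,:,k] is c[k] times the rank-1 matrix [1, 2] ∘ [1, -1]. So T has rank 1 (it is nonzero).

Yes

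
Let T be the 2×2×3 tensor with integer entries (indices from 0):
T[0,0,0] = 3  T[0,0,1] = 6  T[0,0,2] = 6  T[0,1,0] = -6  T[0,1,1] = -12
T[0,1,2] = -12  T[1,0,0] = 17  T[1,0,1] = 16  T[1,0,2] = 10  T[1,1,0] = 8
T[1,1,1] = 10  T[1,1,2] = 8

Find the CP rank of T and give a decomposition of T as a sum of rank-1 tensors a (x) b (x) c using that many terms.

Lower bound: the mode-1 unfolding of T (rows indexed by i, columns by (j,k) = (0,0), (0,1), (0,2), (1,0), (1,1), (1,2)) is [[3, 6, 6, -6, -12, -12], [17, 16, 10, 8, 10, 8]].
There the 2×2 minor on rows i ∈ {0, 1}, columns (j,k) ∈ {(0,0), (0,1)} is det [[3, 6], [17, 16]] = -54 ≠ 0, so this unfolding has rank ≥ 2; CP rank is at least every unfolding rank, so rank(T) ≥ 2. (Unfolding ranks only ever bound the CP rank from below — rank(T) can be strictly larger than all of them — so the matching upper bound has to come from an explicit 2-term decomposition.)
Upper bound — finding two terms. Write S_k = T[:,:,k] for the frontal slices: S₀ = [[3, -6], [17, 8]], S₁ = [[6, -12], [16, 10]], S₂ = [[6, -12], [10, 8]].
If T = a₁ (x) b₁ (x) c₁ + a₂ (x) b₂ (x) c₂ then each S_k = c₁[k]·a₁b₁ᵀ + c₂[k]·a₂b₂ᵀ. S₀ and S₁ are linearly independent, so a₁b₁ᵀ and a₂b₂ᵀ must span the same plane of matrices: they are the rank-1 matrices of the form x·S₀ + y·S₁.
det(x·S₀ + y·S₁) is 126·x² + 378·xy + 252·y² = 126·(x + 2·y)(x + y), vanishing at (x:y) = (2:-1) and (1:-1).
M₁ = 2·S₀ − S₁ = [[0, 0], [18, 6]] = 6·[0, 1][3, 1]ᵀ and M₂ = S₀ − S₁ = [[-3, 6], [1, -2]] = −[3, -1][1, -2]ᵀ, so take a₁ = [0, 1], b₁ = [3, 1], a₂ = [3, -1], b₂ = [1, -2].
Each slice is an integer combination of E₁ = a₁b₁ᵀ and E₂ = a₂b₂ᵀ: S₀ = 6·E₁ + E₂, S₁ = 6·E₁ + 2·E₂, S₂ = 4·E₁ + 2·E₂; reading off coefficients, c₁ = [6, 6, 4] and c₂ = [1, 2, 2].
Hence T = [0, 1] (x) [3, 1] (x) [6, 6, 4] + [3, -1] (x) [1, -2] (x) [1, 2, 2], so rank(T) ≤ 2.
These bounds meet, so rank(T) = 2.
Check entry T[1,1,1] = 10: (1)·(1)·(6) + (-1)·(-2)·(2) = 10.

rank(T) = 2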